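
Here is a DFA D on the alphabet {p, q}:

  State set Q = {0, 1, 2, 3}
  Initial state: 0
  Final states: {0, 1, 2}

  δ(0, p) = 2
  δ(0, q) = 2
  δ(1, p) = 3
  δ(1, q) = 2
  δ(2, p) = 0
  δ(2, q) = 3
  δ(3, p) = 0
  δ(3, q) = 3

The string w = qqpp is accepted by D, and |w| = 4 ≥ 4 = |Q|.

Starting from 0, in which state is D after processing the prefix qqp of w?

State sequence: 0 -q-> 2 -q-> 3 -p-> 0

After reading 3 characters, D is in state 0.
(This kind of state-tracing is the core of the pumping-lemma construction: with 4 states, pigeonhole forces a repeat within the first 4 steps.)

0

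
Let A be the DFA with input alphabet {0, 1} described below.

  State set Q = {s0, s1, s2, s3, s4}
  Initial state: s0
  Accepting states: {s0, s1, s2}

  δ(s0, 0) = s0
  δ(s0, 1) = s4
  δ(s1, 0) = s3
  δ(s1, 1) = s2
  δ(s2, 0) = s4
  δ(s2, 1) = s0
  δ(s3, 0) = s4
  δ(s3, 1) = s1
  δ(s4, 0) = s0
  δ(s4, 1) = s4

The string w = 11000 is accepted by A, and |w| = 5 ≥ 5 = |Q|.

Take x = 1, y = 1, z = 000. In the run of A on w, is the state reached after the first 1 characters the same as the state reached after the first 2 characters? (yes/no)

Run of A on the first 2 characters of w = 1 1:
  step 0: s0  (start)
  step 1: s4  (read 1: s0→s4)
  step 2: s4  (read 1: s4→s4)

After x (step 1): s4. After xy (step 2): s4.
They match, so y = 1 drives A around a cycle from s4 back to itself; pumping y any number of times keeps A in s4 before reading z, and xyⁱz ∈ L(A) for every i ≥ 0.

yes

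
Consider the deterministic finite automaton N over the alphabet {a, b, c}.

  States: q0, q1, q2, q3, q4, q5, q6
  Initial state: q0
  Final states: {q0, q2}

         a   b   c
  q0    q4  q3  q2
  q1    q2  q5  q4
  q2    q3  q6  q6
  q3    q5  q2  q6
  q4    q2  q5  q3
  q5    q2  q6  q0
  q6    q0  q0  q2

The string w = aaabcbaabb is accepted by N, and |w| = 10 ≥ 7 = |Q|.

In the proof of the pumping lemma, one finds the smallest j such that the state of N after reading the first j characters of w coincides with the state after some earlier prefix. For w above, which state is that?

q2

State sequence: q0 -a-> q4 -a-> q2 -a-> q3 -b-> q2 -c-> q6 -b-> q0 -a-> q4 -a-> q2 -b-> q6 -b-> q0
First repeat at step 4: q2 was already visited.

The earliest repeat is at step j = 4: N is in q2, which it already visited at step i = 2.
Since N has 7 states, any run of length ≥ 7 visits 7+1 states, so by pigeonhole some state repeats within the first 7 steps — that repeat gives the pumpable loop.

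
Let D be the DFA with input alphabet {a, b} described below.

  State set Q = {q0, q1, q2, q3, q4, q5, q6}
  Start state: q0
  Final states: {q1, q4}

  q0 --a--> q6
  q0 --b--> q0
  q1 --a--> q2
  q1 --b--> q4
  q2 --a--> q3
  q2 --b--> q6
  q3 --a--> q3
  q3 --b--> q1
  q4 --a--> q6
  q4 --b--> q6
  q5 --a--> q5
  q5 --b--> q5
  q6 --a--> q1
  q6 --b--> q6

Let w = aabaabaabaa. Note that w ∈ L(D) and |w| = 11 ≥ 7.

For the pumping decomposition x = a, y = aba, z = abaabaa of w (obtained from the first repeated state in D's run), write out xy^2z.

xy^2z = a·aba·aba·abaabaa = aabaabaabaabaa.
Reading y = aba takes D from q6 back to q6, so after x·y·y the machine is still in q6, and z then leads to the accepting state q1. Hence aabaabaabaabaa ∈ L(D).

aabaabaabaabaa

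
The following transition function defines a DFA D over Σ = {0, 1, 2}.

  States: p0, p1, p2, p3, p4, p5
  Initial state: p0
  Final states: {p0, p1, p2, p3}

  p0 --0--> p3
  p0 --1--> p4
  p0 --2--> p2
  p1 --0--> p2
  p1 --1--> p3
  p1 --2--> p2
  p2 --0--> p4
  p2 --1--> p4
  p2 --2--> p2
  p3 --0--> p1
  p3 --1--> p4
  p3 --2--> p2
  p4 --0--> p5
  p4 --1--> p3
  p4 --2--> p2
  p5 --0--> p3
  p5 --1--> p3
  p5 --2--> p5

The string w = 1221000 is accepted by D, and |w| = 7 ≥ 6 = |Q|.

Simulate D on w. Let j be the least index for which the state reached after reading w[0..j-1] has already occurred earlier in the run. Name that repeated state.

Run of D on w = 1 2 2 1 0 0 0:
  step 0: p0  (start)
  step 1: p4  (read 1: p0→p4)
  step 2: p2  (read 2: p4→p2)
  step 3: p2  (read 2: p2→p2)   ← first repeat (p2 seen earlier)
  step 4: p4  (read 1: p2→p4)
  step 5: p5  (read 0: p4→p5)
  step 6: p3  (read 0: p5→p3)
  step 7: p1  (read 0: p3→p1)

The earliest repeat is at step j = 3: D is in p2, which it already visited at step i = 2.
With |Q| = 6, pigeonhole forces a state repeat no later than step 6; the substring read between the first and second visits to that state can be pumped.

p2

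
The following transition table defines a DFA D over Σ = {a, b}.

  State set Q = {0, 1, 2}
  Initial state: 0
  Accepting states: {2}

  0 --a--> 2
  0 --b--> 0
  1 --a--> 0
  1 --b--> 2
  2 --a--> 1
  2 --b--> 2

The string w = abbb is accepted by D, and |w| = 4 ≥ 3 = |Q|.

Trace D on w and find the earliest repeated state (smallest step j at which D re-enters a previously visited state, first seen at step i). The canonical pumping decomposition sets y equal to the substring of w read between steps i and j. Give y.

Run of D on w = a b b b:
  step 0: 0  (start)
  step 1: 2  (read a: 0→2)
  step 2: 2  (read b: 2→2)   ← first repeat (2 seen earlier)
  step 3: 2  (read b: 2→2)
  step 4: 2  (read b: 2→2)

So i = 1, j = 2, giving x = w[0:1] = a, y = w[1:2] = b, z = w[2:4] = bb.
Check: |xy| = 2 ≤ 3 and |y| = 1 ≥ 1. Reading y takes D from 2 back to 2, so every xyⁱz is accepted.

b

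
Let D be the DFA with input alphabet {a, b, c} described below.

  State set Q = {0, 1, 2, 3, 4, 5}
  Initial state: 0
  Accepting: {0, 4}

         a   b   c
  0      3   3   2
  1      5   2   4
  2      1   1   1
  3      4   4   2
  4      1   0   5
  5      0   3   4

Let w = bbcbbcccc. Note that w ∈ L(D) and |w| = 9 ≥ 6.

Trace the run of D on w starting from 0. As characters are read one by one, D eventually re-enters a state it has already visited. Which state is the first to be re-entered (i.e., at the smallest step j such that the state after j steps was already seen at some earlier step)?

3

State sequence: 0 -b-> 3 -b-> 4 -c-> 5 -b-> 3 -b-> 4 -c-> 5 -c-> 4 -c-> 5 -c-> 4
First repeat at step 4: 3 was already visited.

The earliest repeat is at step j = 4: D is in 3, which it already visited at step i = 1.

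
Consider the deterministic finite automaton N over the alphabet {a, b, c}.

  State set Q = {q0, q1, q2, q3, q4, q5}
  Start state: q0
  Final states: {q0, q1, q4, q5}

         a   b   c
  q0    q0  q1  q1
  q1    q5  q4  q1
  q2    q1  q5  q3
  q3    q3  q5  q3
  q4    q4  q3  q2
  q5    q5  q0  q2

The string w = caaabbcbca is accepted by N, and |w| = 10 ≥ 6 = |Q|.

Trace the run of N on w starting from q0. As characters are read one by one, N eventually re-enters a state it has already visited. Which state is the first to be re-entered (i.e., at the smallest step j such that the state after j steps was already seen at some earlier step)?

State sequence: q0 -c-> q1 -a-> q5 -a-> q5 -a-> q5 -b-> q0 -b-> q1 -c-> q1 -b-> q4 -c-> q2 -a-> q1
First repeat at step 3: q5 was already visited.

The earliest repeat is at step j = 3: N is in q5, which it already visited at step i = 2.

q5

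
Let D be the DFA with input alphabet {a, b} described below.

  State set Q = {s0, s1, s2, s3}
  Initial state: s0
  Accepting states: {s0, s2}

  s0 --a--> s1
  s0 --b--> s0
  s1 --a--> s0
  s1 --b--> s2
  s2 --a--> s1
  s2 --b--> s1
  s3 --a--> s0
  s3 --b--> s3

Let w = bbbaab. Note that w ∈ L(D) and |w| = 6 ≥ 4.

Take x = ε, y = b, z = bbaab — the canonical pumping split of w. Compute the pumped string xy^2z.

bbbbaab

xy^2z = ε·b·b·bbaab = bbbbaab.
Reading y = b takes D from s0 back to s0, so after x·y·y the machine is still in s0, and z then leads to the accepting state s0. Hence bbbbaab ∈ L(D).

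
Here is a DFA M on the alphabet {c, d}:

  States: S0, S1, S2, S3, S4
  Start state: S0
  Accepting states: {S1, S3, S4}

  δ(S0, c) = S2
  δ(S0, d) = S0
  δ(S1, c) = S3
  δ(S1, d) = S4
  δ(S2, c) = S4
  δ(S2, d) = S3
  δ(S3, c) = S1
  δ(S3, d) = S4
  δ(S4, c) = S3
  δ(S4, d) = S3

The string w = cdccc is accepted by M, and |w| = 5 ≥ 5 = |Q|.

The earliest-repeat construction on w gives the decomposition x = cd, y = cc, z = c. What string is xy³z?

cdccccccc

xy^3z = cd·cc·cc·cc·c = cdccccccc.
Reading y = cc takes M from S3 back to S3, so after x·y·y·y the machine is still in S3, and z then leads to the accepting state S1. Hence cdccccccc ∈ L(M).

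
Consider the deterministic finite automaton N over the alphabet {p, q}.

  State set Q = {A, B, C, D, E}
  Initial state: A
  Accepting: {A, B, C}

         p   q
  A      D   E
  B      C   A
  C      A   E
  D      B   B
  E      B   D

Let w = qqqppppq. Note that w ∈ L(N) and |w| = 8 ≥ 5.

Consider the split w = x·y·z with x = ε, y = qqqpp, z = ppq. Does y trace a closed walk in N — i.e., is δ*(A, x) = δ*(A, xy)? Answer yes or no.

yes

State sequence: A -q-> E -q-> D -q-> B -p-> C -p-> A

After x (step 0): A. After xy (step 5): A.
They match, so y = qqqpp drives N around a cycle from A back to itself; pumping y any number of times keeps N in A before reading z, and xyⁱz ∈ L(N) for every i ≥ 0.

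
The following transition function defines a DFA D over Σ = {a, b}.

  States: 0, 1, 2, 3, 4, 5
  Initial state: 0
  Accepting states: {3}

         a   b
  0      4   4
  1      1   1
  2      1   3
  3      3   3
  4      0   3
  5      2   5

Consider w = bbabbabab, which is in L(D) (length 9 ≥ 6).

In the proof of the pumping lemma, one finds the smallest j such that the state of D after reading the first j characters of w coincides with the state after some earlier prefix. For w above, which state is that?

3

Run of D on w = b b a b b a b a b:
  step 0: 0  (start)
  step 1: 4  (read b: 0→4)
  step 2: 3  (read b: 4→3)
  step 3: 3  (read a: 3→3)   ← first repeat (3 seen earlier)
  step 4: 3  (read b: 3→3)
  step 5: 3  (read b: 3→3)
  step 6: 3  (read a: 3→3)
  step 7: 3  (read b: 3→3)
  step 8: 3  (read a: 3→3)
  step 9: 3  (read b: 3→3)

The earliest repeat is at step j = 3: D is in 3, which it already visited at step i = 2.
Pumping length from the standard proof: p = 6 (the number of states). The repeated state found above gives |xy| = j ≤ 6 and |y| = j − i ≥ 1.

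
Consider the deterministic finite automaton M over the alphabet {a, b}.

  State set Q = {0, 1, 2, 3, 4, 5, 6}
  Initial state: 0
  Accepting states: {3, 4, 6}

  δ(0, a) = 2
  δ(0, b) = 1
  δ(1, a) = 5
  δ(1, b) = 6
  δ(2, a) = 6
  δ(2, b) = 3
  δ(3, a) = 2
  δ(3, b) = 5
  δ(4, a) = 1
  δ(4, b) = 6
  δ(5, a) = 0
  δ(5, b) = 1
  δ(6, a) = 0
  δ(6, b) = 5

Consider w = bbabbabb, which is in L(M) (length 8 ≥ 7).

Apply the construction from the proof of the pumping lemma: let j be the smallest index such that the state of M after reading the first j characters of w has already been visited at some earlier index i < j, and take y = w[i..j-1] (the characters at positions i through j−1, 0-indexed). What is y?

Run of M on w = b b a b b a b b:
  step 0: 0  (start)
  step 1: 1  (read b: 0→1)
  step 2: 6  (read b: 1→6)
  step 3: 0  (read a: 6→0)   ← first repeat (0 seen earlier)
  step 4: 1  (read b: 0→1)
  step 5: 6  (read b: 1→6)
  step 6: 0  (read a: 6→0)
  step 7: 1  (read b: 0→1)
  step 8: 6  (read b: 1→6)

So i = 0, j = 3, giving x = w[0:0] = ε, y = w[0:3] = bba, z = w[3:8] = bbabb.
Check: |xy| = 3 ≤ 7 and |y| = 3 ≥ 1. Reading y takes M from 0 back to 0, so every xyⁱz is accepted.
The DFA has 7 states, so the proof of the pumping lemma guarantees a repeated state among the first 7+1 visited; the segment between the two visits is the pumpable y.

bba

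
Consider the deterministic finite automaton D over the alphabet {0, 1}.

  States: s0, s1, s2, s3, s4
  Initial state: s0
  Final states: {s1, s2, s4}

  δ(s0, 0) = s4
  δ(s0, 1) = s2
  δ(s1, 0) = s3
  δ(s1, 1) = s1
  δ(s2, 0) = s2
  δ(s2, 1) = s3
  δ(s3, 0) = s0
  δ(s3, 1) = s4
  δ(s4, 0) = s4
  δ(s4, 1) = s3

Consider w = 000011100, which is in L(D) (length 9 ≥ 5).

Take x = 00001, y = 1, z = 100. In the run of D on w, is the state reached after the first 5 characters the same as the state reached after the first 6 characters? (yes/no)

no

State sequence: s0 -0-> s4 -0-> s4 -0-> s4 -0-> s4 -1-> s3 -1-> s4

After x (step 5): s3. After xy (step 6): s4.
They differ (s3 ≠ s4), so y is not a cycle from the state after x; this split is not the one the pumping-lemma construction produces, and pumping y need not keep the string in L(D).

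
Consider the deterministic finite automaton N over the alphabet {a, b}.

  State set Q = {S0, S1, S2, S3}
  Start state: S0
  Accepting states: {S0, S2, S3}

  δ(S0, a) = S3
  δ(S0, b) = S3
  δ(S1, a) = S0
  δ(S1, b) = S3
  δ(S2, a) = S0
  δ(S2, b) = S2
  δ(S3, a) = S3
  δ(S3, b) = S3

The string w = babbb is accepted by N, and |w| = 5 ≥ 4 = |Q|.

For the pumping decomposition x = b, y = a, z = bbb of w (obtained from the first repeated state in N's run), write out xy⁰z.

xy⁰z = xz = b·bbb = bbbb.
Reading y = a takes N from S3 back to S3, so after x the machine is still in S3, and z then leads to the accepting state S3. Hence bbbb ∈ L(N).

bbbb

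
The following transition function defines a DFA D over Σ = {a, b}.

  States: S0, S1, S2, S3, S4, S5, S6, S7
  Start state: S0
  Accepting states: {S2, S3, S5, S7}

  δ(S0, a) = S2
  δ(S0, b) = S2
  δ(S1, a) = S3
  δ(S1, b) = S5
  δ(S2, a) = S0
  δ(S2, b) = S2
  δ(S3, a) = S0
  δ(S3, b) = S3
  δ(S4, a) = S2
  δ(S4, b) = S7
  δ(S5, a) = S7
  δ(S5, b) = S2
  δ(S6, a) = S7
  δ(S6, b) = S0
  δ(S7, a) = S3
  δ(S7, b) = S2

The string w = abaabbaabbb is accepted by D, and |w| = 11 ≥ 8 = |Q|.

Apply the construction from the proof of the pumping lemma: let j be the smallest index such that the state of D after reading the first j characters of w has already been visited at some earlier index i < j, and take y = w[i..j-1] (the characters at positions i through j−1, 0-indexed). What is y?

b

Run of D on w = a b a a b b a a b b b:
  step 0: S0  (start)
  step 1: S2  (read a: S0→S2)
  step 2: S2  (read b: S2→S2)   ← first repeat (S2 seen earlier)
  step 3: S0  (read a: S2→S0)
  step 4: S2  (read a: S0→S2)
  step 5: S2  (read b: S2→S2)
  step 6: S2  (read b: S2→S2)
  step 7: S0  (read a: S2→S0)
  step 8: S2  (read a: S0→S2)
  step 9: S2  (read b: S2→S2)
  step 10: S2  (read b: S2→S2)
  step 11: S2  (read b: S2→S2)

So i = 1, j = 2, giving x = w[0:1] = a, y = w[1:2] = b, z = w[2:11] = aabbaabbb.
Check: |xy| = 2 ≤ 8 and |y| = 1 ≥ 1. Reading y takes D from S2 back to S2, so every xyⁱz is accepted.
With |Q| = 8, pigeonhole forces a state repeat no later than step 8; the substring read between the first and second visits to that state can be pumped.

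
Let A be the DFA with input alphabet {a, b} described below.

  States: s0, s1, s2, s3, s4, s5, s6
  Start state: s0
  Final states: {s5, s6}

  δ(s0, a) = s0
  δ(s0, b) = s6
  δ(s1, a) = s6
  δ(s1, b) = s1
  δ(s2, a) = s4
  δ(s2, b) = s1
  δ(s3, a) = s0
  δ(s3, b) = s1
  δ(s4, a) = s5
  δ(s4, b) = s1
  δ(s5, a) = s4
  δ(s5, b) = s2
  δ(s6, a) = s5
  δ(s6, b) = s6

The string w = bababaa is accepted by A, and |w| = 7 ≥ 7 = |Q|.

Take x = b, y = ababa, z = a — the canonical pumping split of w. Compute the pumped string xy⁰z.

xy⁰z = xz = b·a = ba.
Reading y = ababa takes A from s6 back to s6, so after x the machine is still in s6, and z then leads to the accepting state s5. Hence ba ∈ L(A).

ba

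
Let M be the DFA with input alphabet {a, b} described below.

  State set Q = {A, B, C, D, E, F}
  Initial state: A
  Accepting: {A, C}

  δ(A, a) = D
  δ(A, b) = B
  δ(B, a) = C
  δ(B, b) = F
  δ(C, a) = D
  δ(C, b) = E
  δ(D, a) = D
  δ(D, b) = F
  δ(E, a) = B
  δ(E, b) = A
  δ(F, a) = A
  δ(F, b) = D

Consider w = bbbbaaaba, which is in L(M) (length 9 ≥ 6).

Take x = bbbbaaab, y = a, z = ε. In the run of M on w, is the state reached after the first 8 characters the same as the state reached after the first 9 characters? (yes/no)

no

State sequence: A -b-> B -b-> F -b-> D -b-> F -a-> A -a-> D -a-> D -b-> F -a-> A

After x (step 8): F. After xy (step 9): A.
They differ (F ≠ A), so y is not a cycle from the state after x; this split is not the one the pumping-lemma construction produces, and pumping y need not keep the string in L(M).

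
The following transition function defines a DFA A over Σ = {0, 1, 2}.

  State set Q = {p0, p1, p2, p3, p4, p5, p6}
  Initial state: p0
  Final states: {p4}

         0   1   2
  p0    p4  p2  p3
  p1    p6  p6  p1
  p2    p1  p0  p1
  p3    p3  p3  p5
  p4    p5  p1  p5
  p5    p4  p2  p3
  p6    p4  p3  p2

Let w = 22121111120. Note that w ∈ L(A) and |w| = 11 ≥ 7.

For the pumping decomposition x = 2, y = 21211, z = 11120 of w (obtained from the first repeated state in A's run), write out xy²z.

xy^2z = 2·21211·21211·11120 = 2212112121111120.
Reading y = 21211 takes A from p3 back to p3, so after x·y·y the machine is still in p3, and z then leads to the accepting state p4. Hence 2212112121111120 ∈ L(A).

2212112121111120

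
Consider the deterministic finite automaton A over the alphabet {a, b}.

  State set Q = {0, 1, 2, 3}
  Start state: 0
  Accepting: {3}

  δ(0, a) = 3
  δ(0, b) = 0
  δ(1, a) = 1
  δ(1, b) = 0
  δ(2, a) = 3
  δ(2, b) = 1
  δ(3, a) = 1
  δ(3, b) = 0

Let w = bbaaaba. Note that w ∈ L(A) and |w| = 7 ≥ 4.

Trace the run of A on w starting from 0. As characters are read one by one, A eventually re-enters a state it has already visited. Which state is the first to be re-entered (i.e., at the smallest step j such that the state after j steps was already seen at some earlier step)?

State sequence: 0 -b-> 0 -b-> 0 -a-> 3 -a-> 1 -a-> 1 -b-> 0 -a-> 3
First repeat at step 1: 0 was already visited.

The earliest repeat is at step j = 1: A is in 0, which it already visited at step i = 0.
Pumping length from the standard proof: p = 4 (the number of states). The repeated state found above gives |xy| = j ≤ 4 and |y| = j − i ≥ 1.

0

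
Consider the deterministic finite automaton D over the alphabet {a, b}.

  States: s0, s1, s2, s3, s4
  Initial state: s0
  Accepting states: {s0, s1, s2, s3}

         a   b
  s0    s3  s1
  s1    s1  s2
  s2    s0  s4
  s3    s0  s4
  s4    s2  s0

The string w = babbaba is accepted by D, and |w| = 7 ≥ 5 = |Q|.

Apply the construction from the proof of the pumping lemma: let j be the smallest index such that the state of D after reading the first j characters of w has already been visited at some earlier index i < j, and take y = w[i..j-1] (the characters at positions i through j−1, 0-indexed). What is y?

a

Run of D on w = b a b b a b a:
  step 0: s0  (start)
  step 1: s1  (read b: s0→s1)
  step 2: s1  (read a: s1→s1)   ← first repeat (s1 seen earlier)
  step 3: s2  (read b: s1→s2)
  step 4: s4  (read b: s2→s4)
  step 5: s2  (read a: s4→s2)
  step 6: s4  (read b: s2→s4)
  step 7: s2  (read a: s4→s2)

So i = 1, j = 2, giving x = w[0:1] = b, y = w[1:2] = a, z = w[2:7] = bbaba.
Check: |xy| = 2 ≤ 5 and |y| = 1 ≥ 1. Reading y takes D from s1 back to s1, so every xyⁱz is accepted.
The DFA has 5 states, so the proof of the pumping lemma guarantees a repeated state among the first 5+1 visited; the segment between the two visits is the pumpable y.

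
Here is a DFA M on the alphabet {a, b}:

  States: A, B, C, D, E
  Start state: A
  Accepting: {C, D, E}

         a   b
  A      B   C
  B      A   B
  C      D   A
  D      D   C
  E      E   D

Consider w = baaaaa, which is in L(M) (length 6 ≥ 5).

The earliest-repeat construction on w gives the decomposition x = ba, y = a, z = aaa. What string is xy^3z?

baaaaaaa

xy^3z = ba·a·a·a·aaa = baaaaaaa.
Reading y = a takes M from D back to D, so after x·y·y·y the machine is still in D, and z then leads to the accepting state D. Hence baaaaaaa ∈ L(M).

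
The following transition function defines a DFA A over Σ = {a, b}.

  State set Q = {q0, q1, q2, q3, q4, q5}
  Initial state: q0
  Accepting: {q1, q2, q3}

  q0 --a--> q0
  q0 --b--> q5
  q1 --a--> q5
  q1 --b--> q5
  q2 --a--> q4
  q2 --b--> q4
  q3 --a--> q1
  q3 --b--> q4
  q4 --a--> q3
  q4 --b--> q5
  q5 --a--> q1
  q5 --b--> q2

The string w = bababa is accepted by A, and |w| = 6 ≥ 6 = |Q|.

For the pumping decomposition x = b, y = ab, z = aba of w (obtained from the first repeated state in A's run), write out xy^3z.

xy^3z = b·ab·ab·ab·aba = bababababa.
Reading y = ab takes A from q5 back to q5, so after x·y·y·y the machine is still in q5, and z then leads to the accepting state q1. Hence bababababa ∈ L(A).

bababababa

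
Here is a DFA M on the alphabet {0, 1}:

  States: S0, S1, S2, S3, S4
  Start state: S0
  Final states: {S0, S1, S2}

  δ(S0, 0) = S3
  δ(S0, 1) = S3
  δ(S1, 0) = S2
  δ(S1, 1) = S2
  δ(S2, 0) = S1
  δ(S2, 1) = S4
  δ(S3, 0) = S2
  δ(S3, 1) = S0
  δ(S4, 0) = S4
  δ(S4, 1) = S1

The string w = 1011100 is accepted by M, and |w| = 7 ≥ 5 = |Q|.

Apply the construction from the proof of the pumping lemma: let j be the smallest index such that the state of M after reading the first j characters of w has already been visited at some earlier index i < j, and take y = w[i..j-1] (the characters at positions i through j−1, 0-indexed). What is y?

111

Run of M on w = 1 0 1 1 1 0 0:
  step 0: S0  (start)
  step 1: S3  (read 1: S0→S3)
  step 2: S2  (read 0: S3→S2)
  step 3: S4  (read 1: S2→S4)
  step 4: S1  (read 1: S4→S1)
  step 5: S2  (read 1: S1→S2)   ← first repeat (S2 seen earlier)
  step 6: S1  (read 0: S2→S1)
  step 7: S2  (read 0: S1→S2)

So i = 2, j = 5, giving x = w[0:2] = 10, y = w[2:5] = 111, z = w[5:7] = 00.
Check: |xy| = 5 ≤ 5 and |y| = 3 ≥ 1. Reading y takes M from S2 back to S2, so every xyⁱz is accepted.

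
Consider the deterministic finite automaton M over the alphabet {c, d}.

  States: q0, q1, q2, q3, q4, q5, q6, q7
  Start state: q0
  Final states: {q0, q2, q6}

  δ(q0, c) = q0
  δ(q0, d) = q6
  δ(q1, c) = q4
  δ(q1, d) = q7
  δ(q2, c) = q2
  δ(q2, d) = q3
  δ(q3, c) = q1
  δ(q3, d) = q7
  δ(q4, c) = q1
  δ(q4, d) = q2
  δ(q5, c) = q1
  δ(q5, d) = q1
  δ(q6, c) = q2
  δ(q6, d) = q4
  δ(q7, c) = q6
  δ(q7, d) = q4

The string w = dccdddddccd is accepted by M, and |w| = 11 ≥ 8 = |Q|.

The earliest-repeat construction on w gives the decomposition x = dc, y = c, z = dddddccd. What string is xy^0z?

xy⁰z = xz = dc·dddddccd = dcdddddccd.
Reading y = c takes M from q2 back to q2, so after x the machine is still in q2, and z then leads to the accepting state q2. Hence dcdddddccd ∈ L(M).

dcdddddccd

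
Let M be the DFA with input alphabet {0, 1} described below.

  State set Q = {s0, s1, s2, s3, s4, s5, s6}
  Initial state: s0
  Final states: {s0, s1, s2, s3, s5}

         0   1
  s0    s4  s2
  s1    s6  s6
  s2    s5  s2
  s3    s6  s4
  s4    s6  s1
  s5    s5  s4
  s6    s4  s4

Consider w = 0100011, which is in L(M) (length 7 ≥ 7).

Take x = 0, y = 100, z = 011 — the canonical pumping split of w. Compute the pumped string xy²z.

0100100011

xy^2z = 0·100·100·011 = 0100100011.
Reading y = 100 takes M from s4 back to s4, so after x·y·y the machine is still in s4, and z then leads to the accepting state s1. Hence 0100100011 ∈ L(M).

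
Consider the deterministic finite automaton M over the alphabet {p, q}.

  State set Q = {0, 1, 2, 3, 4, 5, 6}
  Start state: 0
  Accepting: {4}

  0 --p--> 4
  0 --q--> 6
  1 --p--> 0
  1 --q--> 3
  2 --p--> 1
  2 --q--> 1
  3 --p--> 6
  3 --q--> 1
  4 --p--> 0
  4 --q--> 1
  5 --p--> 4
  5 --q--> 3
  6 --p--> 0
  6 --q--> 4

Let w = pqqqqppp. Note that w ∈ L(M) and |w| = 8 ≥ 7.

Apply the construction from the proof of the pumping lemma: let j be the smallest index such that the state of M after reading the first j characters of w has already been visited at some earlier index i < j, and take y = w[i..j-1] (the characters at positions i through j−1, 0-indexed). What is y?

qq

Run of M on w = p q q q q p p p:
  step 0: 0  (start)
  step 1: 4  (read p: 0→4)
  step 2: 1  (read q: 4→1)
  step 3: 3  (read q: 1→3)
  step 4: 1  (read q: 3→1)   ← first repeat (1 seen earlier)
  step 5: 3  (read q: 1→3)
  step 6: 6  (read p: 3→6)
  step 7: 0  (read p: 6→0)
  step 8: 4  (read p: 0→4)

So i = 2, j = 4, giving x = w[0:2] = pq, y = w[2:4] = qq, z = w[4:8] = qppp.
Check: |xy| = 4 ≤ 7 and |y| = 2 ≥ 1. Reading y takes M from 1 back to 1, so every xyⁱz is accepted.
The DFA has 7 states, so the proof of the pumping lemma guarantees a repeated state among the first 7+1 visited; the segment between the two visits is the pumpable y.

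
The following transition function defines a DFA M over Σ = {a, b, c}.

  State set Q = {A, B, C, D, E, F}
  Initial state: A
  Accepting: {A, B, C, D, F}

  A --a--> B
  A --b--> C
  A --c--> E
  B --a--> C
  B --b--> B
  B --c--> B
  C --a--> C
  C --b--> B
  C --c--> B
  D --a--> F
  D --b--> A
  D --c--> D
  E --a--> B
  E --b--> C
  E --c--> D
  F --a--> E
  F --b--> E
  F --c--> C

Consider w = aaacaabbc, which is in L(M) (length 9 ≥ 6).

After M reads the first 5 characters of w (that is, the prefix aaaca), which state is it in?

Run of M on the first 5 characters of w = a a a c a:
  step 0: A  (start)
  step 1: B  (read a: A→B)
  step 2: C  (read a: B→C)
  step 3: C  (read a: C→C)
  step 4: B  (read c: C→B)
  step 5: C  (read a: B→C)

After reading 5 characters, M is in state C.
(This kind of state-tracing is the core of the pumping-lemma construction: with 6 states, pigeonhole forces a repeat within the first 6 steps.)

C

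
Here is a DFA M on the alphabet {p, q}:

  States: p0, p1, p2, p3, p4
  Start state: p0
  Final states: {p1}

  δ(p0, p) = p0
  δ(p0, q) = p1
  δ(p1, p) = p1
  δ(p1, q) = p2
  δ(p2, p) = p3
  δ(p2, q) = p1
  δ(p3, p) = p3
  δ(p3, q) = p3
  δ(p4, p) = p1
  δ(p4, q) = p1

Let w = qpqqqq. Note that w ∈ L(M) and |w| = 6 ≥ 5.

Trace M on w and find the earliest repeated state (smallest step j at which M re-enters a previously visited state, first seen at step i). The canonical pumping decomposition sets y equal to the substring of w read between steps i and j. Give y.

p

State sequence: p0 -q-> p1 -p-> p1 -q-> p2 -q-> p1 -q-> p2 -q-> p1
First repeat at step 2: p1 was already visited.

So i = 1, j = 2, giving x = w[0:1] = q, y = w[1:2] = p, z = w[2:6] = qqqq.
Check: |xy| = 2 ≤ 5 and |y| = 1 ≥ 1. Reading y takes M from p1 back to p1, so every xyⁱz is accepted.
Pumping length from the standard proof: p = 5 (the number of states). The repeated state found above gives |xy| = j ≤ 5 and |y| = j − i ≥ 1.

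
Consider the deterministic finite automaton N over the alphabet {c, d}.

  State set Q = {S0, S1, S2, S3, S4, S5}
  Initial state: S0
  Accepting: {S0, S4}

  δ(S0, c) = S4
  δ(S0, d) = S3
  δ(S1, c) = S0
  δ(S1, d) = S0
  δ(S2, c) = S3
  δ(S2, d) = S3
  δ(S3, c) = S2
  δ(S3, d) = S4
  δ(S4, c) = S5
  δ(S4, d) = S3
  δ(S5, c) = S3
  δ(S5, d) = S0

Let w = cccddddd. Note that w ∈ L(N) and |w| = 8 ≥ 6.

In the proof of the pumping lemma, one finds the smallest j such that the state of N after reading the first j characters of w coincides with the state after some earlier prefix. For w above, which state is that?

State sequence: S0 -c-> S4 -c-> S5 -c-> S3 -d-> S4 -d-> S3 -d-> S4 -d-> S3 -d-> S4
First repeat at step 4: S4 was already visited.

The earliest repeat is at step j = 4: N is in S4, which it already visited at step i = 1.

S4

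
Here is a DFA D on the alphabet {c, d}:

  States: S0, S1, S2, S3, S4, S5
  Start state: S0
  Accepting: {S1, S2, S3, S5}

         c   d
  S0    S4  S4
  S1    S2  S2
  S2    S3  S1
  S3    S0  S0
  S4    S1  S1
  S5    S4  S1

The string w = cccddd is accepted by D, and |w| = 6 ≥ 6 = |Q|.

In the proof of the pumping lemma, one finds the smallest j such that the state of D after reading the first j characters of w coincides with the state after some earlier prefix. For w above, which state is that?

S1

Run of D on w = c c c d d d:
  step 0: S0  (start)
  step 1: S4  (read c: S0→S4)
  step 2: S1  (read c: S4→S1)
  step 3: S2  (read c: S1→S2)
  step 4: S1  (read d: S2→S1)   ← first repeat (S1 seen earlier)
  step 5: S2  (read d: S1→S2)
  step 6: S1  (read d: S2→S1)

The earliest repeat is at step j = 4: D is in S1, which it already visited at step i = 2.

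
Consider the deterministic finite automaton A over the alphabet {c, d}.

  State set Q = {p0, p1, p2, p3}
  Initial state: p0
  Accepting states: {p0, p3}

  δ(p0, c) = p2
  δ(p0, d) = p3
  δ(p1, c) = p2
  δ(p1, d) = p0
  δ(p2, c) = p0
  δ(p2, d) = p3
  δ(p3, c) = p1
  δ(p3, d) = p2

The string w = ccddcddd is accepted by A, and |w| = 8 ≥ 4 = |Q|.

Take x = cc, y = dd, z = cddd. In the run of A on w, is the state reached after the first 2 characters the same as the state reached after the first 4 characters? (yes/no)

no

Run of A on the first 4 characters of w = c c d d:
  step 0: p0  (start)
  step 1: p2  (read c: p0→p2)
  step 2: p0  (read c: p2→p0)
  step 3: p3  (read d: p0→p3)
  step 4: p2  (read d: p3→p2)

After x (step 2): p0. After xy (step 4): p2.
They differ (p0 ≠ p2), so y is not a cycle from the state after x; this split is not the one the pumping-lemma construction produces, and pumping y need not keep the string in L(A).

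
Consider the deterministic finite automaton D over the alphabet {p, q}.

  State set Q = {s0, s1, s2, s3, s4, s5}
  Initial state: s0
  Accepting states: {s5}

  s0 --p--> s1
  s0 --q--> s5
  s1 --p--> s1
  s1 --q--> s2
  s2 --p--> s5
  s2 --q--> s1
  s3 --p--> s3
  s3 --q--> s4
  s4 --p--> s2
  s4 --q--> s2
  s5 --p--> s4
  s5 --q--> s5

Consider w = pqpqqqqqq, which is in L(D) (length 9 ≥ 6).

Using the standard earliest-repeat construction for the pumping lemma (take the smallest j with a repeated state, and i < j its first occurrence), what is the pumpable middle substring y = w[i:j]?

q

Run of D on w = p q p q q q q q q:
  step 0: s0  (start)
  step 1: s1  (read p: s0→s1)
  step 2: s2  (read q: s1→s2)
  step 3: s5  (read p: s2→s5)
  step 4: s5  (read q: s5→s5)   ← first repeat (s5 seen earlier)
  step 5: s5  (read q: s5→s5)
  step 6: s5  (read q: s5→s5)
  step 7: s5  (read q: s5→s5)
  step 8: s5  (read q: s5→s5)
  step 9: s5  (read q: s5→s5)

So i = 3, j = 4, giving x = w[0:3] = pqp, y = w[3:4] = q, z = w[4:9] = qqqqq.
Check: |xy| = 4 ≤ 6 and |y| = 1 ≥ 1. Reading y takes D from s5 back to s5, so every xyⁱz is accepted.
With |Q| = 6, pigeonhole forces a state repeat no later than step 6; the substring read between the first and second visits to that state can be pumped.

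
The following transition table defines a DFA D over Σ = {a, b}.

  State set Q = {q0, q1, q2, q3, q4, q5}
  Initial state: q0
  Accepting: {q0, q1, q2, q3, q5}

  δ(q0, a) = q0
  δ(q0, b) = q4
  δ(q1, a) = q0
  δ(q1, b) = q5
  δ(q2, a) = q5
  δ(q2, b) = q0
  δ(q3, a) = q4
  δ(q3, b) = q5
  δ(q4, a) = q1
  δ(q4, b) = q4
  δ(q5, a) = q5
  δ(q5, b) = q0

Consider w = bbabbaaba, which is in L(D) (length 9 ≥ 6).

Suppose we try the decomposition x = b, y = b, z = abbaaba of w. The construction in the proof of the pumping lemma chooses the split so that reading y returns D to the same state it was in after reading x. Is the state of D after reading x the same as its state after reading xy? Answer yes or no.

yes

State sequence: q0 -b-> q4 -b-> q4

After x (step 1): q4. After xy (step 2): q4.
They match, so y = b drives D around a cycle from q4 back to itself; pumping y any number of times keeps D in q4 before reading z, and xyⁱz ∈ L(D) for every i ≥ 0.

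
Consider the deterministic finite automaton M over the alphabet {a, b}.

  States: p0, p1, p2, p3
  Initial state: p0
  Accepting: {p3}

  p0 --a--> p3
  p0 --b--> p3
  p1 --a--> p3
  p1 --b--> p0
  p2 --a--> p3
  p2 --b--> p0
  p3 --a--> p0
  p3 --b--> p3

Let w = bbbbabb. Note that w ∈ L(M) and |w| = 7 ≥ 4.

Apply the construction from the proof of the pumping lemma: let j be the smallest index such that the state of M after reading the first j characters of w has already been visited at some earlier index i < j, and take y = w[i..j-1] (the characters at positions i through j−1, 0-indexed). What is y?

Run of M on w = b b b b a b b:
  step 0: p0  (start)
  step 1: p3  (read b: p0→p3)
  step 2: p3  (read b: p3→p3)   ← first repeat (p3 seen earlier)
  step 3: p3  (read b: p3→p3)
  step 4: p3  (read b: p3→p3)
  step 5: p0  (read a: p3→p0)
  step 6: p3  (read b: p0→p3)
  step 7: p3  (read b: p3→p3)

So i = 1, j = 2, giving x = w[0:1] = b, y = w[1:2] = b, z = w[2:7] = bbabb.
Check: |xy| = 2 ≤ 4 and |y| = 1 ≥ 1. Reading y takes M from p3 back to p3, so every xyⁱz is accepted.

b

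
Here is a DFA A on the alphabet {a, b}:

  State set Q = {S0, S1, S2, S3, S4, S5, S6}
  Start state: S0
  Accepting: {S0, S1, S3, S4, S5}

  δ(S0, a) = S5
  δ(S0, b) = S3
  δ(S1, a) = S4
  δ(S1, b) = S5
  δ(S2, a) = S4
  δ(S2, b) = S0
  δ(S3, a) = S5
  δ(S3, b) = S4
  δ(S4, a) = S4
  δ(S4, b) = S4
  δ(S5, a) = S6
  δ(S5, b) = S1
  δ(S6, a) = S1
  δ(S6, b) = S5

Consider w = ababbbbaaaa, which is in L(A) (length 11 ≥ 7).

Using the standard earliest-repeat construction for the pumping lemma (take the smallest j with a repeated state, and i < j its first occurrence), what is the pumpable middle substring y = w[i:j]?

b

Run of A on w = a b a b b b b a a a a:
  step 0: S0  (start)
  step 1: S5  (read a: S0→S5)
  step 2: S1  (read b: S5→S1)
  step 3: S4  (read a: S1→S4)
  step 4: S4  (read b: S4→S4)   ← first repeat (S4 seen earlier)
  step 5: S4  (read b: S4→S4)
  step 6: S4  (read b: S4→S4)
  step 7: S4  (read b: S4→S4)
  step 8: S4  (read a: S4→S4)
  step 9: S4  (read a: S4→S4)
  step 10: S4  (read a: S4→S4)
  step 11: S4  (read a: S4→S4)

So i = 3, j = 4, giving x = w[0:3] = aba, y = w[3:4] = b, z = w[4:11] = bbbaaaa.
Check: |xy| = 4 ≤ 7 and |y| = 1 ≥ 1. Reading y takes A from S4 back to S4, so every xyⁱz is accepted.
With |Q| = 7, pigeonhole forces a state repeat no later than step 7; the substring read between the first and second visits to that state can be pumped.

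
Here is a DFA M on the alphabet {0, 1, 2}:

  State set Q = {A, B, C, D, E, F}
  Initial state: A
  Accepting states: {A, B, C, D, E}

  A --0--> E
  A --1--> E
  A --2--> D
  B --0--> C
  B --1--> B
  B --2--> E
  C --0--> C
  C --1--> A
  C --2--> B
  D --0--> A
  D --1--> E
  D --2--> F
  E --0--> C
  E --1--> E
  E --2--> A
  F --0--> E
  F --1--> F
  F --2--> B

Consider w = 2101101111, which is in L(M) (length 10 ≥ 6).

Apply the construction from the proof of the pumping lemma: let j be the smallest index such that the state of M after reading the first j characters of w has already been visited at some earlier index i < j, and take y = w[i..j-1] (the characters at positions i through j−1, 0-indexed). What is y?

State sequence: A -2-> D -1-> E -0-> C -1-> A -1-> E -0-> C -1-> A -1-> E -1-> E -1-> E
First repeat at step 4: A was already visited.

So i = 0, j = 4, giving x = w[0:0] = ε, y = w[0:4] = 2101, z = w[4:10] = 101111.
Check: |xy| = 4 ≤ 6 and |y| = 4 ≥ 1. Reading y takes M from A back to A, so every xyⁱz is accepted.

2101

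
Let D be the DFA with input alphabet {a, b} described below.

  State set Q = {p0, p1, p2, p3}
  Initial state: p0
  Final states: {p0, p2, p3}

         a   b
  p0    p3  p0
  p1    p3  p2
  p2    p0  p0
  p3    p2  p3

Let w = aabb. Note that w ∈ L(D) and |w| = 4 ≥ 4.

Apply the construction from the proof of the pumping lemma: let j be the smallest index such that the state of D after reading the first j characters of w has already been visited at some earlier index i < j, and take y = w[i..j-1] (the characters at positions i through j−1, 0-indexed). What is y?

State sequence: p0 -a-> p3 -a-> p2 -b-> p0 -b-> p0
First repeat at step 3: p0 was already visited.

So i = 0, j = 3, giving x = w[0:0] = ε, y = w[0:3] = aab, z = w[3:4] = b.
Check: |xy| = 3 ≤ 4 and |y| = 3 ≥ 1. Reading y takes D from p0 back to p0, so every xyⁱz is accepted.
Pumping length from the standard proof: p = 4 (the number of states). The repeated state found above gives |xy| = j ≤ 4 and |y| = j − i ≥ 1.

aab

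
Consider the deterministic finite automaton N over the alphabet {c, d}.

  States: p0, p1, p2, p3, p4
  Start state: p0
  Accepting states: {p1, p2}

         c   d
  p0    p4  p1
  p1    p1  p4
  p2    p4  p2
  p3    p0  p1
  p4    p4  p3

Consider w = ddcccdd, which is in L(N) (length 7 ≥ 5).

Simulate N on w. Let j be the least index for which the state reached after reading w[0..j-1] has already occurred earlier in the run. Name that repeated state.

State sequence: p0 -d-> p1 -d-> p4 -c-> p4 -c-> p4 -c-> p4 -d-> p3 -d-> p1
First repeat at step 3: p4 was already visited.

The earliest repeat is at step j = 3: N is in p4, which it already visited at step i = 2.
The DFA has 5 states, so the proof of the pumping lemma guarantees a repeated state among the first 5+1 visited; the segment between the two visits is the pumpable y.

p4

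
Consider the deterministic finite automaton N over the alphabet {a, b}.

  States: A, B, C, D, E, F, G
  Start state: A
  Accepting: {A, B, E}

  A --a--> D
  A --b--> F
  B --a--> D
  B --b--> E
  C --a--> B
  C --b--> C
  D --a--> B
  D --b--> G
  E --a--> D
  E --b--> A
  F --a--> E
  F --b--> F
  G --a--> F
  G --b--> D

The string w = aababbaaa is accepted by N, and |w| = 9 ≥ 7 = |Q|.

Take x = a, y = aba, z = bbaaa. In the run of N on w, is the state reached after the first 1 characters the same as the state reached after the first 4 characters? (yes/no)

Run of N on the first 4 characters of w = a a b a:
  step 0: A  (start)
  step 1: D  (read a: A→D)
  step 2: B  (read a: D→B)
  step 3: E  (read b: B→E)
  step 4: D  (read a: E→D)

After x (step 1): D. After xy (step 4): D.
They match, so y = aba drives N around a cycle from D back to itself; pumping y any number of times keeps N in D before reading z, and xyⁱz ∈ L(N) for every i ≥ 0.

yes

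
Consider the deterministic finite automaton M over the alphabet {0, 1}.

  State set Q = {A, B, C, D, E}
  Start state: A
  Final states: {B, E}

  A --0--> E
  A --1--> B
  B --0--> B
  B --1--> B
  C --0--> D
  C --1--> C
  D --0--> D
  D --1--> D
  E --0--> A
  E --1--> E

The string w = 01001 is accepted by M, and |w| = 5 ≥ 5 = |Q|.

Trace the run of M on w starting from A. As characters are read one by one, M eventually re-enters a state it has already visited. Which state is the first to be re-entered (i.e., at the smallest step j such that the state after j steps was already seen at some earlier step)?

Run of M on w = 0 1 0 0 1:
  step 0: A  (start)
  step 1: E  (read 0: A→E)
  step 2: E  (read 1: E→E)   ← first repeat (E seen earlier)
  step 3: A  (read 0: E→A)
  step 4: E  (read 0: A→E)
  step 5: E  (read 1: E→E)

The earliest repeat is at step j = 2: M is in E, which it already visited at step i = 1.
With |Q| = 5, pigeonhole forces a state repeat no later than step 5; the substring read between the first and second visits to that state can be pumped.

E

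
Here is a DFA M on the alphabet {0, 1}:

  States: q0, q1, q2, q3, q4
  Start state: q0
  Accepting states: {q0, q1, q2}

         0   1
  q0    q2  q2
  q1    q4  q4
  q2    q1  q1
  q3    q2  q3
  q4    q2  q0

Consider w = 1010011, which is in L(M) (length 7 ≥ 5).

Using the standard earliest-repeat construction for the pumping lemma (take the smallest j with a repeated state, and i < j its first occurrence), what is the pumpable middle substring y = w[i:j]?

010

State sequence: q0 -1-> q2 -0-> q1 -1-> q4 -0-> q2 -0-> q1 -1-> q4 -1-> q0
First repeat at step 4: q2 was already visited.

So i = 1, j = 4, giving x = w[0:1] = 1, y = w[1:4] = 010, z = w[4:7] = 011.
Check: |xy| = 4 ≤ 5 and |y| = 3 ≥ 1. Reading y takes M from q2 back to q2, so every xyⁱz is accepted.
The DFA has 5 states, so the proof of the pumping lemma guarantees a repeated state among the first 5+1 visited; the segment between the two visits is the pumpable y.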